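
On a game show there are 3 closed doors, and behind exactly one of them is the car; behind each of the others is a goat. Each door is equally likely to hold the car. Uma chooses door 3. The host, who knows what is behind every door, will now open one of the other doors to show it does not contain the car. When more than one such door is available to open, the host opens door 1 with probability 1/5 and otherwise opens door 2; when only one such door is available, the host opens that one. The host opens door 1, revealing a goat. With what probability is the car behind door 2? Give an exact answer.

Apply Bayes' rule, conditioning on where the car actually is.
If it is behind door 1 (prior 1/3): the host opened door 1, so this case is ruled out; weight (1/3)·0 = 0.
If it is behind door 2 (prior 1/3): only door 1 is available, probability 1; weight (1/3)·1 = 1/3.
If it is behind door 3 (prior 1/3): door 1 is available, opened with probability 1/5; weight (1/3)·(1/5) = 1/15.
The weights sum to 2/5.
So P(the car behind door 2 | the host opened door 1) = (1/3) / (2/5) = 5/6.

5/6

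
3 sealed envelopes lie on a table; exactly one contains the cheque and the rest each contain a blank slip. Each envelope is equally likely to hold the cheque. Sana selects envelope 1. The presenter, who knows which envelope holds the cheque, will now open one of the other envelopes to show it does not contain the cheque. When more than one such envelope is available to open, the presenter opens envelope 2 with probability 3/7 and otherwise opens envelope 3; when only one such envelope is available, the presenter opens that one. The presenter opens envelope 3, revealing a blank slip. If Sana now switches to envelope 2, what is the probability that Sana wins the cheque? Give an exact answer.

7/11

Consider each possible location of the cheque in turn.
If it is in envelope 1 (prior 1/3): envelope 2 is available but not opened, probability 4/7; weight (1/3)·(4/7) = 4/21.
If it is in envelope 2 (prior 1/3): only envelope 3 is available, probability 1; weight (1/3)·1 = 1/3.
If it is in envelope 3 (prior 1/3): the presenter opened envelope 3, so this case is ruled out; weight (1/3)·0 = 0.
The weights sum to 11/21.
So P(the cheque in envelope 2 | the presenter opened envelope 3) = (1/3) / (11/21) = 7/11.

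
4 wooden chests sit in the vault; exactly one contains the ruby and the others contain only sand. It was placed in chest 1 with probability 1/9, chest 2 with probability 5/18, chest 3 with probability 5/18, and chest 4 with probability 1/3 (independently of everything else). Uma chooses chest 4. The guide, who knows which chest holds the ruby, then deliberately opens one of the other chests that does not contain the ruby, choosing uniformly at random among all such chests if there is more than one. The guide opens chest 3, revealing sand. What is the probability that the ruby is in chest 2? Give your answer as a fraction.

5/11

Consider each possible location of the ruby in turn.
If it is in chest 1 (prior 1/9): the guide has 2 equally likely choices, so probability 1/2; weight (1/9)·(1/2) = 1/18.
If it is in chest 2 (prior 5/18): the guide has 2 equally likely choices, so probability 1/2; weight (5/18)·(1/2) = 5/36.
If it is in chest 3 (prior 5/18): the guide opened chest 3, so this case is ruled out; weight (5/18)·0 = 0.
If it is in chest 4 (prior 1/3): the guide has 3 equally likely choices, so probability 1/3; weight (1/3)·(1/3) = 1/9.
The weights sum to 11/36.
So P(the ruby in chest 2 | the guide opened chest 3) = (5/36) / (11/36) = 5/11.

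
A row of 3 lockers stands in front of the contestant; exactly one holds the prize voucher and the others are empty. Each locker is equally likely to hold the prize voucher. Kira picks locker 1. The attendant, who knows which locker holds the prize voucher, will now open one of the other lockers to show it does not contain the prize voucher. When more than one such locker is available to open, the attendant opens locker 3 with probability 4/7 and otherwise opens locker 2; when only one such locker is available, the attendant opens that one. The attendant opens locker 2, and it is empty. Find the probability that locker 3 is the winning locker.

Apply Bayes' rule, conditioning on where the prize voucher actually is.
If it is in locker 1 (prior 1/3): locker 3 is available but not opened, probability 3/7; weight (1/3)·(3/7) = 1/7.
If it is in locker 2 (prior 1/3): the attendant opened locker 2, so this case is ruled out; weight (1/3)·0 = 0.
If it is in locker 3 (prior 1/3): only locker 2 is available, probability 1; weight (1/3)·1 = 1/3.
The weights sum to 10/21.
So P(the prize voucher in locker 3 | the attendant opened locker 2) = (1/3) / (10/21) = 7/10.

7/10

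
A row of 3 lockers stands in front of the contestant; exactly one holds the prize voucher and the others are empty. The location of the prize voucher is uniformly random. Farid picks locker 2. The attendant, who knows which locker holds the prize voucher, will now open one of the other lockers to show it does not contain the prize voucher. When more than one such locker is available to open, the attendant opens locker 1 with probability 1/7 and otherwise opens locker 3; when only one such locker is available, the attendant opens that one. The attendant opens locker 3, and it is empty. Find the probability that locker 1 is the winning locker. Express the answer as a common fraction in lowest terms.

Consider each possible location of the prize voucher in turn.
If it is in locker 1 (prior 1/3): only locker 3 is available, probability 1; weight (1/3)·1 = 1/3.
If it is in locker 2 (prior 1/3): locker 1 is available but not opened, probability 6/7; weight (1/3)·(6/7) = 2/7.
If it is in locker 3 (prior 1/3): the attendant opened locker 3, so this case is ruled out; weight (1/3)·0 = 0.
The weights sum to 13/21.
So P(the prize voucher in locker 1 | the attendant opened locker 3) = (1/3) / (13/21) = 7/13.

7/13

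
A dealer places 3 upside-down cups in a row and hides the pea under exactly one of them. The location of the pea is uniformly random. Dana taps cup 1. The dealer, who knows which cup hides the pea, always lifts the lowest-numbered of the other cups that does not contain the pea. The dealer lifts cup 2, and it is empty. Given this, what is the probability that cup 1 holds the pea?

Apply Bayes' rule, conditioning on where the pea actually is.
If it is under either of cups 1 and 3 (prior 1/3 each): cup 2 is the lowest-numbered option available, probability 1; weight (1/3)·1 = 1/3 each.
If it is under cup 2 (prior 1/3): the dealer opened cup 2, so this case is ruled out; weight (1/3)·0 = 0.
The weights sum to 2/3.
So P(the pea under cup 1 | the dealer opened cup 2) = (1/3) / (2/3) = 1/2.

1/2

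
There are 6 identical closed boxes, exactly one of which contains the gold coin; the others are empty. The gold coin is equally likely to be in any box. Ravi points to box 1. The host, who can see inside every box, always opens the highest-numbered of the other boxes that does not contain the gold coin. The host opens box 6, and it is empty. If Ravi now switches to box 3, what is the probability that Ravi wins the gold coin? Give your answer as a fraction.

1/5

Condition on the true location of the gold coin.
If it is in any of boxes 1, 2, 3, 4, and 5 (prior 1/6 each): box 6 is the highest-numbered option available, probability 1; weight (1/6)·1 = 1/6 each.
If it is in box 6 (prior 1/6): the host opened box 6, so this case is ruled out; weight (1/6)·0 = 0.
The weights sum to 5/6.
So P(the gold coin in box 3 | the host opened box 6) = (1/6) / (5/6) = 1/5.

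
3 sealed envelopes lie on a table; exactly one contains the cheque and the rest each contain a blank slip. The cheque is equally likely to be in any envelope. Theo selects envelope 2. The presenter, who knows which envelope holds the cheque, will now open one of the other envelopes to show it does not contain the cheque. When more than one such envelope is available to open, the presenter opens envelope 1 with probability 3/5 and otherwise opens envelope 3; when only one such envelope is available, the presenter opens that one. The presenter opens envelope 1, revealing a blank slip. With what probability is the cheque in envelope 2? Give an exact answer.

3/8

Consider each possible location of the cheque in turn.
If it is in envelope 1 (prior 1/3): the presenter opened envelope 1, so this case is ruled out; weight (1/3)·0 = 0.
If it is in envelope 2 (prior 1/3): envelope 1 is available, opened with probability 3/5; weight (1/3)·(3/5) = 1/5.
If it is in envelope 3 (prior 1/3): only envelope 1 is available, probability 1; weight (1/3)·1 = 1/3.
The weights sum to 8/15.
So P(the cheque in envelope 2 | the presenter opened envelope 1) = (1/5) / (8/15) = 3/8.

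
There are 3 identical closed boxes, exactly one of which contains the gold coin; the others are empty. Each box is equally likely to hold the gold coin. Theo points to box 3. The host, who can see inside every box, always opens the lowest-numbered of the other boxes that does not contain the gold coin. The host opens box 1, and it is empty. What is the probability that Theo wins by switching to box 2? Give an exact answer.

1/2

Apply Bayes' rule, conditioning on where the gold coin actually is.
If it is in box 1 (prior 1/3): the host opened box 1, so this case is ruled out; weight (1/3)·0 = 0.
If it is in either of boxes 2 and 3 (prior 1/3 each): box 1 is the lowest-numbered option available, probability 1; weight (1/3)·1 = 1/3 each.
The weights sum to 2/3.
So P(the gold coin in box 2 | the host opened box 1) = (1/3) / (2/3) = 1/2.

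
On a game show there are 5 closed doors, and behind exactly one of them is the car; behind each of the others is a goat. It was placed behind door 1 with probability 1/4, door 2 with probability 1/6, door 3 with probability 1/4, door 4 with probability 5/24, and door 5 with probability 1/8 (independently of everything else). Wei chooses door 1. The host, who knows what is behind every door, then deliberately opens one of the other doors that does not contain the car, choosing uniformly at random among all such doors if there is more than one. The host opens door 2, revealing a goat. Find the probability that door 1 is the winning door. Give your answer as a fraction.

9/37

Condition on the true location of the car.
If it is behind door 1 (prior 1/4): the host has 4 equally likely choices, so probability 1/4; weight (1/4)·(1/4) = 1/16.
If it is behind door 2 (prior 1/6): the host opened door 2, so this case is ruled out; weight (1/6)·0 = 0.
If it is behind door 3 (prior 1/4): the host has 3 equally likely choices, so probability 1/3; weight (1/4)·(1/3) = 1/12.
If it is behind door 4 (prior 5/24): the host has 3 equally likely choices, so probability 1/3; weight (5/24)·(1/3) = 5/72.
If it is behind door 5 (prior 1/8): the host has 3 equally likely choices, so probability 1/3; weight (1/8)·(1/3) = 1/24.
The weights sum to 37/144.
So P(the car behind door 1 | the host opened door 2) = (1/16) / (37/144) = 9/37.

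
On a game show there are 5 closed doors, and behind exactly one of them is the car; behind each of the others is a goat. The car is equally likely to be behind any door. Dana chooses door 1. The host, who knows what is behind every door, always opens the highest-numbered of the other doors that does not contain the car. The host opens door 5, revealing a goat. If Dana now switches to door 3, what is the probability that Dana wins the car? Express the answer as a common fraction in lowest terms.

1/4

Condition on the true location of the car.
If it is behind any of doors 1, 2, 3, and 4 (prior 1/5 each): door 5 is the highest-numbered option available, probability 1; weight (1/5)·1 = 1/5 each.
If it is behind door 5 (prior 1/5): the host opened door 5, so this case is ruled out; weight (1/5)·0 = 0.
The weights sum to 4/5.
So P(the car behind door 3 | the host opened door 5) = (1/5) / (4/5) = 1/4.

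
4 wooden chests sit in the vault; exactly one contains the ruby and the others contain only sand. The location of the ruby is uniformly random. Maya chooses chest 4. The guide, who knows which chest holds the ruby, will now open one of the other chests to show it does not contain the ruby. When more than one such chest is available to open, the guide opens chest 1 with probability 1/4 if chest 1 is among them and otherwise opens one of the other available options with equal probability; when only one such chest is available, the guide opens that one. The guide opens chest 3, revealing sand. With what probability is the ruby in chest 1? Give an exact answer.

4/13

Consider each possible location of the ruby in turn.
If it is in chest 1 (prior 1/4): chest 1 holds the prize so is unavailable; the guide chooses uniformly among the 2 others, probability 1/2; weight (1/4)·(1/2) = 1/8.
If it is in chest 2 (prior 1/4): chest 1 is available but not opened, probability 3/4; weight (1/4)·(3/4) = 3/16.
If it is in chest 3 (prior 1/4): the guide opened chest 3, so this case is ruled out; weight (1/4)·0 = 0.
If it is in chest 4 (prior 1/4): chest 1 is available but not opened; chest 3 gets probability (1 − 1/4)/2 = 3/8; weight (1/4)·(3/8) = 3/32.
The weights sum to 13/32.
So P(the ruby in chest 1 | the guide opened chest 3) = (1/8) / (13/32) = 4/13.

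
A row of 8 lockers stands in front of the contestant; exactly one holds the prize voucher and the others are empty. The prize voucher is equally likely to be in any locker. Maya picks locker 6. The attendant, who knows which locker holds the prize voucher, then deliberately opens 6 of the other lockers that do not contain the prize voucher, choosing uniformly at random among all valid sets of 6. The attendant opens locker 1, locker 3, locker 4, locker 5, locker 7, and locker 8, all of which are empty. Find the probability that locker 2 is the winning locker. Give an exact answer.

7/8

Apply Bayes' rule, conditioning on where the prize voucher actually is.
If it is in any of lockers 1, 3, 4, 5, 7, and 8 (prior 1/8 each): that locker was opened and seen not to hold the prize — ruled out; weight (1/8)·0 = 0 each.
If it is in locker 2 (prior 1/8): the attendant has no choice, probability 1; weight (1/8)·1 = 1/8.
If it is in locker 6 (prior 1/8): the attendant has 7 equally likely choices, so probability 1/7; weight (1/8)·(1/7) = 1/56.
The weights sum to 1/7.
So P(the prize voucher in locker 2 | the attendant opened locker 1, locker 3, locker 4, locker 5, locker 7, and locker 8) = (1/8) / (1/7) = 7/8.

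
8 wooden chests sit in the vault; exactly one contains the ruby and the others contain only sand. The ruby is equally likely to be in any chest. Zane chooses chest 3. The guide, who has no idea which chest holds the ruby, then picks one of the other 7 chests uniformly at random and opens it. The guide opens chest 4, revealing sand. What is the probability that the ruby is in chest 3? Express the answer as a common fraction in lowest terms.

Condition on the true location of the ruby.
If it is in any of chests 1, 2, 3, 5, 6, 7, and 8 (prior 1/8 each): the guide picks chest 4 with probability 1/7 regardless, and it is not the prize; weight (1/8)·(1/7) = 1/56 each.
If it is in chest 4 (prior 1/8): the guide opened chest 4, so this case is ruled out; weight (1/8)·0 = 0.
The weights sum to 1/8.
So P(the ruby in chest 3 | the guide opened chest 4) = (1/56) / (1/8) = 1/7.

1/7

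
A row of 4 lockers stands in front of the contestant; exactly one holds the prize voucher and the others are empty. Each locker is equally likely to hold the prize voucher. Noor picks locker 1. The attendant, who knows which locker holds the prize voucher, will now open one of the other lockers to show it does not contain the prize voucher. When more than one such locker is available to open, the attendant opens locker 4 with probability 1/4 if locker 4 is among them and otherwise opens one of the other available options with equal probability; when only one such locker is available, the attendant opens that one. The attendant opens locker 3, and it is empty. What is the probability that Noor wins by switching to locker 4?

4/13

Consider each possible location of the prize voucher in turn.
If it is in locker 1 (prior 1/4): locker 4 is available but not opened; locker 3 gets probability (1 − 1/4)/2 = 3/8; weight (1/4)·(3/8) = 3/32.
If it is in locker 2 (prior 1/4): locker 4 is available but not opened, probability 3/4; weight (1/4)·(3/4) = 3/16.
If it is in locker 3 (prior 1/4): the attendant opened locker 3, so this case is ruled out; weight (1/4)·0 = 0.
If it is in locker 4 (prior 1/4): locker 4 holds the prize so is unavailable; the attendant chooses uniformly among the 2 others, probability 1/2; weight (1/4)·(1/2) = 1/8.
The weights sum to 13/32.
So P(the prize voucher in locker 4 | the attendant opened locker 3) = (1/8) / (13/32) = 4/13.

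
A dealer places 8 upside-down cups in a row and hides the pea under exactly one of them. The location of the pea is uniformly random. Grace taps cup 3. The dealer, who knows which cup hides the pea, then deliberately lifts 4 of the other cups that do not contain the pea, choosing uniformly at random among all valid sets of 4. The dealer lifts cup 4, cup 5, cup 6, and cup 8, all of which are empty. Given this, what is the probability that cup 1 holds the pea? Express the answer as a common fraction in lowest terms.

Apply Bayes' rule, conditioning on where the pea actually is.
If it is under any of cups 1, 2, and 7 (prior 1/8 each): the dealer has 15 equally likely choices, so probability 1/15; weight (1/8)·(1/15) = 1/120 each.
If it is under cup 3 (prior 1/8): the dealer has 35 equally likely choices, so probability 1/35; weight (1/8)·(1/35) = 1/280.
If it is under any of cups 4, 5, 6, and 8 (prior 1/8 each): that cup was opened and seen not to hold the prize — ruled out; weight (1/8)·0 = 0 each.
The weights sum to 1/35.
So P(the pea under cup 1 | the dealer opened cup 4, cup 5, cup 6, and cup 8) = (1/120) / (1/35) = 7/24.

7/24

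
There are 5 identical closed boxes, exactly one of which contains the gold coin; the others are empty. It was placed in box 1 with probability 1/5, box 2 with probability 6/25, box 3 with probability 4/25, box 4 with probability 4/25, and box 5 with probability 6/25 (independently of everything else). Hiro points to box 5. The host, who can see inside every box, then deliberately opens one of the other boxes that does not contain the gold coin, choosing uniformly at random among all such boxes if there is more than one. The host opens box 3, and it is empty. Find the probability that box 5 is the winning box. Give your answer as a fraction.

3/13

Condition on the true location of the gold coin.
If it is in box 1 (prior 1/5): the host has 3 equally likely choices, so probability 1/3; weight (1/5)·(1/3) = 1/15.
If it is in box 2 (prior 6/25): the host has 3 equally likely choices, so probability 1/3; weight (6/25)·(1/3) = 2/25.
If it is in box 3 (prior 4/25): the host opened box 3, so this case is ruled out; weight (4/25)·0 = 0.
If it is in box 4 (prior 4/25): the host has 3 equally likely choices, so probability 1/3; weight (4/25)·(1/3) = 4/75.
If it is in box 5 (prior 6/25): the host has 4 equally likely choices, so probability 1/4; weight (6/25)·(1/4) = 3/50.
The weights sum to 13/50.
So P(the gold coin in box 5 | the host opened box 3) = (3/50) / (13/50) = 3/13.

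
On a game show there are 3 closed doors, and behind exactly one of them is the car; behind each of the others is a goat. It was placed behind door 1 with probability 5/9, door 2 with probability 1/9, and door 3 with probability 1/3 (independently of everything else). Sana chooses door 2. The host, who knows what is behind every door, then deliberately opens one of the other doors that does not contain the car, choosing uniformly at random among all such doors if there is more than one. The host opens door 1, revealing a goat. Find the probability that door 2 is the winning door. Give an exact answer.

Consider each possible location of the car in turn.
If it is behind door 1 (prior 5/9): the host opened door 1, so this case is ruled out; weight (5/9)·0 = 0.
If it is behind door 2 (prior 1/9): the host has 2 equally likely choices, so probability 1/2; weight (1/9)·(1/2) = 1/18.
If it is behind door 3 (prior 1/3): the host has no choice, probability 1; weight (1/3)·1 = 1/3.
The weights sum to 7/18.
So P(the car behind door 2 | the host opened door 1) = (1/18) / (7/18) = 1/7.

1/7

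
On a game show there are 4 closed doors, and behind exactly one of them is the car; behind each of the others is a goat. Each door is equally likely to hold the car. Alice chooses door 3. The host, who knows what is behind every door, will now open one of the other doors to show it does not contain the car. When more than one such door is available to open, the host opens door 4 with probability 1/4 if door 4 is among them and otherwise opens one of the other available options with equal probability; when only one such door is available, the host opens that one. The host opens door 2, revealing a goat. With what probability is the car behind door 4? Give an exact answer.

4/13

Apply Bayes' rule, conditioning on where the car actually is.
If it is behind door 1 (prior 1/4): door 4 is available but not opened, probability 3/4; weight (1/4)·(3/4) = 3/16.
If it is behind door 2 (prior 1/4): the host opened door 2, so this case is ruled out; weight (1/4)·0 = 0.
If it is behind door 3 (prior 1/4): door 4 is available but not opened; door 2 gets probability (1 − 1/4)/2 = 3/8; weight (1/4)·(3/8) = 3/32.
If it is behind door 4 (prior 1/4): door 4 holds the prize so is unavailable; the host chooses uniformly among the 2 others, probability 1/2; weight (1/4)·(1/2) = 1/8.
The weights sum to 13/32.
So P(the car behind door 4 | the host opened door 2) = (1/8) / (13/32) = 4/13.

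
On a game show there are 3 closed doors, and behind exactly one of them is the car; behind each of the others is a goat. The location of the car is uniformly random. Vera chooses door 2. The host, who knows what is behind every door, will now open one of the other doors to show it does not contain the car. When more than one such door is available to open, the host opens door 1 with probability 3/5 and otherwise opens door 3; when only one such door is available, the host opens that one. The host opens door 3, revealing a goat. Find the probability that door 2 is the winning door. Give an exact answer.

Apply Bayes' rule, conditioning on where the car actually is.
If it is behind door 1 (prior 1/3): only door 3 is available, probability 1; weight (1/3)·1 = 1/3.
If it is behind door 2 (prior 1/3): door 1 is available but not opened, probability 2/5; weight (1/3)·(2/5) = 2/15.
If it is behind door 3 (prior 1/3): the host opened door 3, so this case is ruled out; weight (1/3)·0 = 0.
The weights sum to 7/15.
So P(the car behind door 2 | the host opened door 3) = (2/15) / (7/15) = 2/7.

2/7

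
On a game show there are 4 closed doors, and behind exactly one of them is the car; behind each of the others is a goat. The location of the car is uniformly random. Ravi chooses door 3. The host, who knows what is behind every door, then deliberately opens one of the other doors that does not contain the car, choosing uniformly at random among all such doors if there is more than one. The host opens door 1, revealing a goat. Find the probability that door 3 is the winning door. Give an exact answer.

1/4

Apply Bayes' rule, conditioning on where the car actually is.
If it is behind door 1 (prior 1/4): the host opened door 1, so this case is ruled out; weight (1/4)·0 = 0.
If it is behind either of doors 2 and 4 (prior 1/4 each): the host has 2 equally likely choices, so probability 1/2; weight (1/4)·(1/2) = 1/8 each.
If it is behind door 3 (prior 1/4): the host has 3 equally likely choices, so probability 1/3; weight (1/4)·(1/3) = 1/12.
The weights sum to 1/3.
So P(the car behind door 3 | the host opened door 1) = (1/12) / (1/3) = 1/4.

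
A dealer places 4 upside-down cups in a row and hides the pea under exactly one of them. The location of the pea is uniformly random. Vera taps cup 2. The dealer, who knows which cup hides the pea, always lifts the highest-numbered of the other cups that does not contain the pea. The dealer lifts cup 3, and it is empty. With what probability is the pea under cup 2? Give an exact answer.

Consider each possible location of the pea in turn.
If it is under either of cups 1 and 2 (prior 1/4 each): the dealer would have opened cup 4 instead, probability 0; weight (1/4)·0 = 0 each.
If it is under cup 3 (prior 1/4): the dealer opened cup 3, so this case is ruled out; weight (1/4)·0 = 0.
If it is under cup 4 (prior 1/4): cup 3 is the highest-numbered option available, probability 1; weight (1/4)·1 = 1/4.
The weights sum to 1/4.
So P(the pea under cup 2 | the dealer opened cup 3) = 0 / (1/4) = 0.

0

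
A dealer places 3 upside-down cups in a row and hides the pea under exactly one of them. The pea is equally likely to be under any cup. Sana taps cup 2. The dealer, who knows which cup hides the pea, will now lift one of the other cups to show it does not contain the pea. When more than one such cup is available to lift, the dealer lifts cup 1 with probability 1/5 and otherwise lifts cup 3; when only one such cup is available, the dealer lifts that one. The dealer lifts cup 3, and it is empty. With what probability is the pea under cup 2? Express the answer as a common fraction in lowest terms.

Consider each possible location of the pea in turn.
If it is under cup 1 (prior 1/3): only cup 3 is available, probability 1; weight (1/3)·1 = 1/3.
If it is under cup 2 (prior 1/3): cup 1 is available but not opened, probability 4/5; weight (1/3)·(4/5) = 4/15.
If it is under cup 3 (prior 1/3): the dealer opened cup 3, so this case is ruled out; weight (1/3)·0 = 0.
The weights sum to 3/5.
So P(the pea under cup 2 | the dealer opened cup 3) = (4/15) / (3/5) = 4/9.

4/9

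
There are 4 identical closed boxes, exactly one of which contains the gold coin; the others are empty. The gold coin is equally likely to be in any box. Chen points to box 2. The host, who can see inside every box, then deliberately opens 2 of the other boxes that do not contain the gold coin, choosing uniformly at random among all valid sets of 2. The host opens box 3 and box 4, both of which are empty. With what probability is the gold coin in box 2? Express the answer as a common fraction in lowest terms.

1/4

Condition on the true location of the gold coin.
If it is in box 1 (prior 1/4): the host has no choice, probability 1; weight (1/4)·1 = 1/4.
If it is in box 2 (prior 1/4): the host has 3 equally likely choices, so probability 1/3; weight (1/4)·(1/3) = 1/12.
If it is in either of boxes 3 and 4 (prior 1/4 each): that box was opened and seen not to hold the prize — ruled out; weight (1/4)·0 = 0 each.
The weights sum to 1/3.
So P(the gold coin in box 2 | the host opened box 3 and box 4) = (1/12) / (1/3) = 1/4.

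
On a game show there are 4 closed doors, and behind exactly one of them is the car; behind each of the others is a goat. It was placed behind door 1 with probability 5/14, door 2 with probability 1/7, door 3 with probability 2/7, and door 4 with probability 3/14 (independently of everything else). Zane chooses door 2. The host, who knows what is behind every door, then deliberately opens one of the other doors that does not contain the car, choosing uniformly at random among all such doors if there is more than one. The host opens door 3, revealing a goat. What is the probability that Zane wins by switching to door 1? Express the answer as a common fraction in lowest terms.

15/28

Condition on the true location of the car.
If it is behind door 1 (prior 5/14): the host has 2 equally likely choices, so probability 1/2; weight (5/14)·(1/2) = 5/28.
If it is behind door 2 (prior 1/7): the host has 3 equally likely choices, so probability 1/3; weight (1/7)·(1/3) = 1/21.
If it is behind door 3 (prior 2/7): the host opened door 3, so this case is ruled out; weight (2/7)·0 = 0.
If it is behind door 4 (prior 3/14): the host has 2 equally likely choices, so probability 1/2; weight (3/14)·(1/2) = 3/28.
The weights sum to 1/3.
So P(the car behind door 1 | the host opened door 3) = (5/28) / (1/3) = 15/28.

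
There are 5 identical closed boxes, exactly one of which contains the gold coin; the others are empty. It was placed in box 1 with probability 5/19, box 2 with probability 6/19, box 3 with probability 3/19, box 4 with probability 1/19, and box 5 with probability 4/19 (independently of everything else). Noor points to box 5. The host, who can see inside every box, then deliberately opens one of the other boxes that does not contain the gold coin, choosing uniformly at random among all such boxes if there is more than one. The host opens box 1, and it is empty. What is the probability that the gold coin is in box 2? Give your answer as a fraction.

Consider each possible location of the gold coin in turn.
If it is in box 1 (prior 5/19): the host opened box 1, so this case is ruled out; weight (5/19)·0 = 0.
If it is in box 2 (prior 6/19): the host has 3 equally likely choices, so probability 1/3; weight (6/19)·(1/3) = 2/19.
If it is in box 3 (prior 3/19): the host has 3 equally likely choices, so probability 1/3; weight (3/19)·(1/3) = 1/19.
If it is in box 4 (prior 1/19): the host has 3 equally likely choices, so probability 1/3; weight (1/19)·(1/3) = 1/57.
If it is in box 5 (prior 4/19): the host has 4 equally likely choices, so probability 1/4; weight (4/19)·(1/4) = 1/19.
The weights sum to 13/57.
So P(the gold coin in box 2 | the host opened box 1) = (2/19) / (13/57) = 6/13.

6/13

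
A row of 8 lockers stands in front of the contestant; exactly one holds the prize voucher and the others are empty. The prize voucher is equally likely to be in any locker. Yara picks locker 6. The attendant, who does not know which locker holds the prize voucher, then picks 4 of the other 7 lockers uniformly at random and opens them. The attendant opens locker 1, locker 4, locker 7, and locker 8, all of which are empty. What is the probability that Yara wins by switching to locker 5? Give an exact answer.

Apply Bayes' rule, conditioning on where the prize voucher actually is.
If it is in any of lockers 1, 4, 7, and 8 (prior 1/8 each): that locker was opened and seen not to hold the prize — ruled out; weight (1/8)·0 = 0 each.
If it is in any of lockers 2, 3, 5, and 6 (prior 1/8 each): the attendant picks exactly this set with probability 1/35 regardless, and none is the prize; weight (1/8)·(1/35) = 1/280 each.
The weights sum to 1/70.
So P(the prize voucher in locker 5 | the attendant opened locker 1, locker 4, locker 7, and locker 8) = (1/280) / (1/70) = 1/4.

1/4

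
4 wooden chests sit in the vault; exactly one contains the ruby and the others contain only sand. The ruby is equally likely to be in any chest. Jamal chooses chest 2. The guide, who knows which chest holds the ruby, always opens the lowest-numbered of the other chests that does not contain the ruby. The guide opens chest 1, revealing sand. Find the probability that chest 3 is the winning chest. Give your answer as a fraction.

1/3

Consider each possible location of the ruby in turn.
If it is in chest 1 (prior 1/4): the guide opened chest 1, so this case is ruled out; weight (1/4)·0 = 0.
If it is in any of chests 2, 3, and 4 (prior 1/4 each): chest 1 is the lowest-numbered option available, probability 1; weight (1/4)·1 = 1/4 each.
The weights sum to 3/4.
So P(the ruby in chest 3 | the guide opened chest 1) = (1/4) / (3/4) = 1/3.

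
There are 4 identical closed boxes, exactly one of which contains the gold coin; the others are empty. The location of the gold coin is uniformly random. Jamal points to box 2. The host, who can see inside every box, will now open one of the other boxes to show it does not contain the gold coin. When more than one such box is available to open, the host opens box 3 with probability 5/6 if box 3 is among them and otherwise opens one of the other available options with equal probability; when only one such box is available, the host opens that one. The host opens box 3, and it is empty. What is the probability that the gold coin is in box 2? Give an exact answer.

Consider each possible location of the gold coin in turn.
If it is in any of boxes 1, 2, and 4 (prior 1/4 each): box 3 is available, opened with probability 5/6; weight (1/4)·(5/6) = 5/24 each.
If it is in box 3 (prior 1/4): the host opened box 3, so this case is ruled out; weight (1/4)·0 = 0.
The weights sum to 5/8.
So P(the gold coin in box 2 | the host opened box 3) = (5/24) / (5/8) = 1/3.

1/3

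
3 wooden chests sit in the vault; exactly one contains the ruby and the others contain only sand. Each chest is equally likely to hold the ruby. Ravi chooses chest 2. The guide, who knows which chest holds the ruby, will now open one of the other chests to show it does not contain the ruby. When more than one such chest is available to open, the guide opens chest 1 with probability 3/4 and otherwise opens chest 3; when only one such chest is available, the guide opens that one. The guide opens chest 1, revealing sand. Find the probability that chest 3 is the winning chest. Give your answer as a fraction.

4/7

Consider each possible location of the ruby in turn.
If it is in chest 1 (prior 1/3): the guide opened chest 1, so this case is ruled out; weight (1/3)·0 = 0.
If it is in chest 2 (prior 1/3): chest 1 is available, opened with probability 3/4; weight (1/3)·(3/4) = 1/4.
If it is in chest 3 (prior 1/3): only chest 1 is available, probability 1; weight (1/3)·1 = 1/3.
The weights sum to 7/12.
So P(the ruby in chest 3 | the guide opened chest 1) = (1/3) / (7/12) = 4/7.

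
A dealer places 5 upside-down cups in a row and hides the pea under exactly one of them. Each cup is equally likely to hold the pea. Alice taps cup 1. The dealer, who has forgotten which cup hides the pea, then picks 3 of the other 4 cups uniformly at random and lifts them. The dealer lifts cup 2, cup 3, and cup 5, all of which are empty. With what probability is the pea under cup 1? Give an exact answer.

Condition on the true location of the pea.
If it is under either of cups 1 and 4 (prior 1/5 each): the dealer picks exactly this set with probability 1/4 regardless, and none is the prize; weight (1/5)·(1/4) = 1/20 each.
If it is under any of cups 2, 3, and 5 (prior 1/5 each): that cup was opened and seen not to hold the prize — ruled out; weight (1/5)·0 = 0 each.
The weights sum to 1/10.
So P(the pea under cup 1 | the dealer opened cup 2, cup 3, and cup 5) = (1/20) / (1/10) = 1/2.

1/2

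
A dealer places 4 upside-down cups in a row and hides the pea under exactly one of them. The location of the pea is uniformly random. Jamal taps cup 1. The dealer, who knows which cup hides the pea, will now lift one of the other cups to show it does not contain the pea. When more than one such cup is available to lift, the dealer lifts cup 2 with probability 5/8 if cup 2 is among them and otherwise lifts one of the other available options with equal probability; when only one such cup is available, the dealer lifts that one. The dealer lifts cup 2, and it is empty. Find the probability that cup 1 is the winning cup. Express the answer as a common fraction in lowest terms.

1/3

Consider each possible location of the pea in turn.
If it is under any of cups 1, 3, and 4 (prior 1/4 each): cup 2 is available, opened with probability 5/8; weight (1/4)·(5/8) = 5/32 each.
If it is under cup 2 (prior 1/4): the dealer opened cup 2, so this case is ruled out; weight (1/4)·0 = 0.
The weights sum to 15/32.
So P(the pea under cup 1 | the dealer opened cup 2) = (5/32) / (15/32) = 1/3.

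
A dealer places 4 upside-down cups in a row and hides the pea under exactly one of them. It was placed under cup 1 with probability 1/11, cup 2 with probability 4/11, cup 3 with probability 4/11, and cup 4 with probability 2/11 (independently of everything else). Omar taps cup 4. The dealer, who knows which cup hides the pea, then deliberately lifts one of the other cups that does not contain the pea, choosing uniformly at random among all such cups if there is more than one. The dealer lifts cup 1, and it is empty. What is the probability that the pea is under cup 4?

1/7

Condition on the true location of the pea.
If it is under cup 1 (prior 1/11): the dealer opened cup 1, so this case is ruled out; weight (1/11)·0 = 0.
If it is under either of cups 2 and 3 (prior 4/11 each): the dealer has 2 equally likely choices, so probability 1/2; weight (4/11)·(1/2) = 2/11 each.
If it is under cup 4 (prior 2/11): the dealer has 3 equally likely choices, so probability 1/3; weight (2/11)·(1/3) = 2/33.
The weights sum to 14/33.
So P(the pea under cup 4 | the dealer opened cup 1) = (2/33) / (14/33) = 1/7.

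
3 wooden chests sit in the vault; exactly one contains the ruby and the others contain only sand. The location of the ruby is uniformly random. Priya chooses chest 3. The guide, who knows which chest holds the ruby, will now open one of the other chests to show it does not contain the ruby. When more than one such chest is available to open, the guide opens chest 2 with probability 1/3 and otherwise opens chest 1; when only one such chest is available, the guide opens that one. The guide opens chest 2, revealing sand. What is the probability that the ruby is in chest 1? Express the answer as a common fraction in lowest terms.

3/4

Condition on the true location of the ruby.
If it is in chest 1 (prior 1/3): only chest 2 is available, probability 1; weight (1/3)·1 = 1/3.
If it is in chest 2 (prior 1/3): the guide opened chest 2, so this case is ruled out; weight (1/3)·0 = 0.
If it is in chest 3 (prior 1/3): chest 2 is available, opened with probability 1/3; weight (1/3)·(1/3) = 1/9.
The weights sum to 4/9.
So P(the ruby in chest 1 | the guide opened chest 2) = (1/3) / (4/9) = 3/4.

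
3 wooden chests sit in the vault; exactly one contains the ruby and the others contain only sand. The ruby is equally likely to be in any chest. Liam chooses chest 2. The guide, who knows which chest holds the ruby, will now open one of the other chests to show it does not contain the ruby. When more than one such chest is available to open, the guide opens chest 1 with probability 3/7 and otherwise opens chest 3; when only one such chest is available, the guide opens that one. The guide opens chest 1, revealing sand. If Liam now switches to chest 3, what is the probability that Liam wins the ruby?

Consider each possible location of the ruby in turn.
If it is in chest 1 (prior 1/3): the guide opened chest 1, so this case is ruled out; weight (1/3)·0 = 0.
If it is in chest 2 (prior 1/3): chest 1 is available, opened with probability 3/7; weight (1/3)·(3/7) = 1/7.
If it is in chest 3 (prior 1/3): only chest 1 is available, probability 1; weight (1/3)·1 = 1/3.
The weights sum to 10/21.
So P(the ruby in chest 3 | the guide opened chest 1) = (1/3) / (10/21) = 7/10.

7/10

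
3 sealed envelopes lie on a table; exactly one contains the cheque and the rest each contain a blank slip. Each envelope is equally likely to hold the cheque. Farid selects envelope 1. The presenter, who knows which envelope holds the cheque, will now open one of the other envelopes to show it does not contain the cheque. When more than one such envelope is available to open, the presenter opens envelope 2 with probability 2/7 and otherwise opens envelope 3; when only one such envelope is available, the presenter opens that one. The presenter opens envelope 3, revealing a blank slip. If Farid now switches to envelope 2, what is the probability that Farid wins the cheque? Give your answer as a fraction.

7/12

Condition on the true location of the cheque.
If it is in envelope 1 (prior 1/3): envelope 2 is available but not opened, probability 5/7; weight (1/3)·(5/7) = 5/21.
If it is in envelope 2 (prior 1/3): only envelope 3 is available, probability 1; weight (1/3)·1 = 1/3.
If it is in envelope 3 (prior 1/3): the presenter opened envelope 3, so this case is ruled out; weight (1/3)·0 = 0.
The weights sum to 4/7.
So P(the cheque in envelope 2 | the presenter opened envelope 3) = (1/3) / (4/7) = 7/12.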